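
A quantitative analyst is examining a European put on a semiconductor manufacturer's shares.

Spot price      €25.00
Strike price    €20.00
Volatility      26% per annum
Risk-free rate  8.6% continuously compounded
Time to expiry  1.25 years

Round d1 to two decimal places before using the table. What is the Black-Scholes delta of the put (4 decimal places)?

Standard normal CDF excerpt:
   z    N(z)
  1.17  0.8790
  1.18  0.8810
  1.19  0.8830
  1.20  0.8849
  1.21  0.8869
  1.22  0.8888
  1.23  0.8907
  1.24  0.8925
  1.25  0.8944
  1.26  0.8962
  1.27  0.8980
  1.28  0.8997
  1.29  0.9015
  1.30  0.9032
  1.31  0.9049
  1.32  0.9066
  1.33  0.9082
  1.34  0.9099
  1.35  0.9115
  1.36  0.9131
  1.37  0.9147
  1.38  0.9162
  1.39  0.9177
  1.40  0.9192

-0.1003

T = 1.25;  σ√T = 0.2907
d₁ = [ln(25/20) + (0.086 + 0.26²/2)·1.25] / 0.2907 = [0.2231 + 0.1497] / 0.2907 = 1.2828 which rounds to 1.28
N(d₁) = N(1.28) = 0.8997
Δ_put = N(d₁) − 1 = 0.8997 − 1 = -0.1003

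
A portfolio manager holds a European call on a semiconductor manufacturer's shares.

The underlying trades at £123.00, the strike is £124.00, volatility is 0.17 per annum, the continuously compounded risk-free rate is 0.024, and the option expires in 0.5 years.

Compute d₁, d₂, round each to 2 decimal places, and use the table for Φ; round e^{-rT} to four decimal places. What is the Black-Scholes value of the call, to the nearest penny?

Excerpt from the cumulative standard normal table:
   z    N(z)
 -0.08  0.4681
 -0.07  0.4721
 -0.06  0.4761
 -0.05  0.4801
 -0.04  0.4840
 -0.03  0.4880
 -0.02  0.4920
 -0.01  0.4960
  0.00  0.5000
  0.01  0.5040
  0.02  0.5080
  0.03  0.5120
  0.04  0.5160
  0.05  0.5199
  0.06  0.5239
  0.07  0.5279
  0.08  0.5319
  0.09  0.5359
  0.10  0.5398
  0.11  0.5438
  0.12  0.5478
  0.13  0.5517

£6.12

σ√T = 0.17·√0.5 = 0.1202
d₁ = [ln(123/124) + (0.024 + ½·0.17²)·0.5] / (σ√T) = (-0.0081 + 0.0192) / 0.1202 = 0.0926 ⇒ 0.09
d₂ = 0.0926 − 0.1202 = -0.0276 ⇒ -0.03
e^(−rT) = e^(−0.024·0.5) = 0.9881
C = 123·N(0.09) − 124·0.9881·N(-0.03) = 123·0.5359 − 124·0.9881·0.4880 = 65.9157 − 59.7919 = 6.1238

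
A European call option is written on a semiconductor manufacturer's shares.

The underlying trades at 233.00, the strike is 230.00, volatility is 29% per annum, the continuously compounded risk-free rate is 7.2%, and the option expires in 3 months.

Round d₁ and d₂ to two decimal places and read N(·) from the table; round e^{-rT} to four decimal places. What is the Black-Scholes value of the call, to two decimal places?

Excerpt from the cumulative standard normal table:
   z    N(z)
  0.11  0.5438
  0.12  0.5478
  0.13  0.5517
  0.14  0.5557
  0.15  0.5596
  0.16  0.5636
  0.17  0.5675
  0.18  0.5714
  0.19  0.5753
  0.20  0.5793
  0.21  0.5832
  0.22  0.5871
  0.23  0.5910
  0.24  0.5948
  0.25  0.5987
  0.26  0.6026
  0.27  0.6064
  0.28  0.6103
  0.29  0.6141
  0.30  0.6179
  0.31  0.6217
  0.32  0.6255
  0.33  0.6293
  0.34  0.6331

17.55

T = 0.25;  σ√T = 0.1450
d₁ = [ln(233/230) + (0.072 + 0.29²/2)·0.25] / 0.1450 = [0.0130 + 0.0285] / 0.1450 = 0.2860 ⇒ 0.29
d₂ = d₁ − σ√T = 0.2860 − 0.1450 = 0.1410 ⇒ 0.14
exp(−rT) = exp(−0.072·0.25) = 0.9822
C = 233·N(0.29) − 230·0.9822·N(0.14) = 233·0.6141 − 230·0.9822·0.5557 = 143.0853 − 125.5360 = 17.5493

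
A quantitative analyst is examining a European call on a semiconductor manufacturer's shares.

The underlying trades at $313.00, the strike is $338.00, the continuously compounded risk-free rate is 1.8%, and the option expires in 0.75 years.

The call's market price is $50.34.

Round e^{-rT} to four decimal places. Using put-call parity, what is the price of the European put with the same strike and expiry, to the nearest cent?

e^(−rT) = e^(−0.018·0.75) = 0.9866
Put-call parity: C − P = S − K·e^(−rT) = 313 − 338·0.9866 = 313 − 333.4708 = -20.4708
P = C − (C − P) = 50.34 − (-20.4708) = 70.8108

$70.81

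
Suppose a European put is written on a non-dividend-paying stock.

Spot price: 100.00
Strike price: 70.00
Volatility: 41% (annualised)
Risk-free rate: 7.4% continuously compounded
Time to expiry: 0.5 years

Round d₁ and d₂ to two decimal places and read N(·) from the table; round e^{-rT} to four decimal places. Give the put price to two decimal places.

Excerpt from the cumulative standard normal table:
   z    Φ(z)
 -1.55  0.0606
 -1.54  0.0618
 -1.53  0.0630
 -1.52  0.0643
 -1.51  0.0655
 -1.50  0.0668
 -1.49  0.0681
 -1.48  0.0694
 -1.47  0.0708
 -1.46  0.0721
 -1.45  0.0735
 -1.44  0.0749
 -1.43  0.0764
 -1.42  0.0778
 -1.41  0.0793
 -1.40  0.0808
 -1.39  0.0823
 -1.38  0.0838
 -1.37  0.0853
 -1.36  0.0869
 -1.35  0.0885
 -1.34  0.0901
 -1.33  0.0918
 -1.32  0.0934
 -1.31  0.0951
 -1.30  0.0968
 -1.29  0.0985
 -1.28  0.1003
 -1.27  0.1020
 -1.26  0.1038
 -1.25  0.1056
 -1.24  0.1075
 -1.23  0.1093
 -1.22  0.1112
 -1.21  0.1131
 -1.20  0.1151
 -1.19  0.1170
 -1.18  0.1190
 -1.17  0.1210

0.95

σ√T = 0.41·√0.5 = 0.2899
d₁ = [ln(100/70) + (0.074 + 0.41²/2)·0.5] / 0.2899 = [0.3567 + 0.0790] / 0.2899 = 1.5029 ≈ 1.50
d₂ = d₁ − σ√T = 1.5029 − 0.2899 = 1.2129 ≈ 1.21
exp(−rT) = exp(−0.074·0.5) = 0.9637
N(−d₂) = N(-1.21) = 0.1131;  N(−d₁) = N(-1.50) = 0.0668
P = 70·0.9637·0.1131 − 100·0.0668 = 7.6296 − 6.6800 = 0.9496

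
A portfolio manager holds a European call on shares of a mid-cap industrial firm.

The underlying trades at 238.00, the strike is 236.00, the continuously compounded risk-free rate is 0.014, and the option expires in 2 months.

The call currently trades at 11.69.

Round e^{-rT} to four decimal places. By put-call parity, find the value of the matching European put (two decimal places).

9.15

exp(−rT) = exp(−0.014·0.1667) = 0.9977
Put-call parity: C − P = S − K·e^(−rT) = 238 − 236·0.9977 = 238 − 235.4572 = 2.5428
P = C − (C − P) = 11.69 − (2.5428) = 9.1472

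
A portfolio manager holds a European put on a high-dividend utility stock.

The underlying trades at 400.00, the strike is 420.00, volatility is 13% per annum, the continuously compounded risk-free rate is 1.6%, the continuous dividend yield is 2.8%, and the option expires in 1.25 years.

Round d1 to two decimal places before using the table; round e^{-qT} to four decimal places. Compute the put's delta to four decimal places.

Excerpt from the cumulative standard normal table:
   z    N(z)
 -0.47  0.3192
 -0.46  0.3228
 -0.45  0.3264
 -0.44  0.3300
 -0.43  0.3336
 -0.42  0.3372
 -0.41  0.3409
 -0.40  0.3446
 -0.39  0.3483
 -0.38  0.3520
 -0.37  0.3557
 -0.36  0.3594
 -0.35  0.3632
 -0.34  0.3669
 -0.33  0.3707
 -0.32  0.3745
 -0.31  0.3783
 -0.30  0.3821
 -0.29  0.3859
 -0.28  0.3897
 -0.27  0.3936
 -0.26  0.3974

-0.6221

T = 1.25;  σ√T = 0.1453
d₁ = [ln(400/420) + (0.016 − 0.028 + ½·0.13²)·1.25] / (σ√T) = (-0.0488 − 0.0044) / 0.1453 = -0.3662 → -0.37
N(d₁) = N(-0.37) = 0.3557
Δ_put = exp(−qT)·(N(d₁) − 1) = 0.9656·(0.3557 − 1) = -0.6221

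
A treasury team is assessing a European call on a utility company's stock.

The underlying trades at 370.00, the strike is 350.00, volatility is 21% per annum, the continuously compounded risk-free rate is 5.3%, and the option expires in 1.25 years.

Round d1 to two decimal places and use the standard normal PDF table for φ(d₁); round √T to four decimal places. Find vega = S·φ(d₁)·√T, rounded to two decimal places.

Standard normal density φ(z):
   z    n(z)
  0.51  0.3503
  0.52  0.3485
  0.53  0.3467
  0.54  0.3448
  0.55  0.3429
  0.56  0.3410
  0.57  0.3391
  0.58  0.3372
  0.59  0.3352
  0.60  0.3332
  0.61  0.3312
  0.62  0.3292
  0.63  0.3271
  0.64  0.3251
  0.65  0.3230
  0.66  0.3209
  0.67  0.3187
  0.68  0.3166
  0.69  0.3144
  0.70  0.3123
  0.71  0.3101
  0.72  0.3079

134.48

σ√T = 0.21 × 1.1180 = 0.2348
d₁ = [ln(370/350) + (0.053 + 0.21²/2)·1.25] / 0.2348 = [0.0556 + 0.0938] / 0.2348 = 0.6362 which rounds to 0.64
√T = √1.25 = 1.1180
φ(d₁) = φ(0.64) = 0.3251
vega = S·φ(d₁)·√T = 370·0.3251·1.1180 = 134.4809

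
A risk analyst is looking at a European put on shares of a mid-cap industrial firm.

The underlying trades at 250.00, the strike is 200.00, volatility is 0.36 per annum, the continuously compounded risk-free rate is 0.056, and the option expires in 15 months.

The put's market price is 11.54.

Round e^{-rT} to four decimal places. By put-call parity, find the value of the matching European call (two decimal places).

75.06

e^(−rT) = e^(−0.056·1.25) = 0.9324
Put-call parity: C − P = S − K·e^(−rT) = 250 − 200·0.9324 = 250 − 186.4800 = 63.5200
C = P + (C − P) = 11.54 + (63.5200) = 75.0600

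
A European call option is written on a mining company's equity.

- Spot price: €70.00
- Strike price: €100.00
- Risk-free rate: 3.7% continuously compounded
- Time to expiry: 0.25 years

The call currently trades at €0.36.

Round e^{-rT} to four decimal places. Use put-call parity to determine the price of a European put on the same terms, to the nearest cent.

exp(−rT) = exp(−0.037·0.25) = 0.9908
Put-call parity: C − P = S − K·e^(−rT) = 70 − 100·0.9908 = 70 − 99.0800 = -29.0800
P = C − (C − P) = 0.36 − (-29.0800) = 29.4400

€29.44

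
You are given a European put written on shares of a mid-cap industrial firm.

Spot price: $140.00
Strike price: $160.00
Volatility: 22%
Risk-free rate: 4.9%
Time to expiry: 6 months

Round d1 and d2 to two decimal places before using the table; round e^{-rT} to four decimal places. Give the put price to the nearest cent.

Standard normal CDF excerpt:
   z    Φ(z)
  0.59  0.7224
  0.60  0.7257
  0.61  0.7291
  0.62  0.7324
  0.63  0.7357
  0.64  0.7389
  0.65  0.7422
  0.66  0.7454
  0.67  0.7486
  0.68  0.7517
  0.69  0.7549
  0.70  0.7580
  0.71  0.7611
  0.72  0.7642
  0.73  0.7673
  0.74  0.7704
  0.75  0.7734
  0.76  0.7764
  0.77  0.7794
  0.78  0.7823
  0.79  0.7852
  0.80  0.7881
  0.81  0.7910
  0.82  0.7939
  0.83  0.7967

T = 0.5;  σ√T = 0.1556
d₁ = [ln(140/160) + (0.049 + 0.22²/2)·0.5] / 0.1556 = [-0.1335 + 0.0366] / 0.1556 = -0.6231 ≈ -0.62
d₂ = d₁ − σ√T = -0.6231 − 0.1556 = -0.7787 ≈ -0.78
exp(−rT) = exp(−0.049·0.5) = 0.9758
N(−d₂) = N(0.78) = 0.7823;  N(−d₁) = N(0.62) = 0.7324
P = 160·0.9758·0.7823 − 140·0.7324 = 122.1389 − 102.5360 = 19.6029

$19.60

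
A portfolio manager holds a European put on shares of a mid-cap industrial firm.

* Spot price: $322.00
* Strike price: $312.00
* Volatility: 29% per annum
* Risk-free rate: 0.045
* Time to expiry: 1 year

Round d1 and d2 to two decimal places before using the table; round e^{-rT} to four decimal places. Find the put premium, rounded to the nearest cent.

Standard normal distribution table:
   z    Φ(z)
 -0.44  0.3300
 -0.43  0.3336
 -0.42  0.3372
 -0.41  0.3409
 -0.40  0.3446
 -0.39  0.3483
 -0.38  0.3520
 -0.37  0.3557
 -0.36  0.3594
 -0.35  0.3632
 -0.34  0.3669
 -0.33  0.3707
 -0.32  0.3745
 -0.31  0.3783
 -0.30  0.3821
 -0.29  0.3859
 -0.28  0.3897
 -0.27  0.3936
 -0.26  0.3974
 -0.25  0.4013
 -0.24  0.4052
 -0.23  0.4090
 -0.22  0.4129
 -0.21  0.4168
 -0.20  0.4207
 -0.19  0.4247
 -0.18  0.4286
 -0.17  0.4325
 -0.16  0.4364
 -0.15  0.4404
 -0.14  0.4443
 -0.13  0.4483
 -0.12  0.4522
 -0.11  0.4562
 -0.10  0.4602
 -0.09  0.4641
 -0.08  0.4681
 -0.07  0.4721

σ√T = 0.29 × 1.0000 = 0.2900
ln(S/K) + (r + σ²/2)T = ln(322/312) + (0.045 + 0.29²/2)·1 = 0.0315 + 0.0870 = 0.1186
d₁ = 0.1186 / 0.2900 = 0.4090 ⇒ 0.41
d₂ = d₁ − σ√T = 0.4090 − 0.2900 = 0.1190 ⇒ 0.12
e^(−rT) = e^(−0.045·1) = 0.9560
N(−d₂) = N(-0.12) = 0.4522;  N(−d₁) = N(-0.41) = 0.3409
P = 312·0.9560·0.4522 − 322·0.3409 = 134.8786 − 109.7698 = 25.1088

$25.11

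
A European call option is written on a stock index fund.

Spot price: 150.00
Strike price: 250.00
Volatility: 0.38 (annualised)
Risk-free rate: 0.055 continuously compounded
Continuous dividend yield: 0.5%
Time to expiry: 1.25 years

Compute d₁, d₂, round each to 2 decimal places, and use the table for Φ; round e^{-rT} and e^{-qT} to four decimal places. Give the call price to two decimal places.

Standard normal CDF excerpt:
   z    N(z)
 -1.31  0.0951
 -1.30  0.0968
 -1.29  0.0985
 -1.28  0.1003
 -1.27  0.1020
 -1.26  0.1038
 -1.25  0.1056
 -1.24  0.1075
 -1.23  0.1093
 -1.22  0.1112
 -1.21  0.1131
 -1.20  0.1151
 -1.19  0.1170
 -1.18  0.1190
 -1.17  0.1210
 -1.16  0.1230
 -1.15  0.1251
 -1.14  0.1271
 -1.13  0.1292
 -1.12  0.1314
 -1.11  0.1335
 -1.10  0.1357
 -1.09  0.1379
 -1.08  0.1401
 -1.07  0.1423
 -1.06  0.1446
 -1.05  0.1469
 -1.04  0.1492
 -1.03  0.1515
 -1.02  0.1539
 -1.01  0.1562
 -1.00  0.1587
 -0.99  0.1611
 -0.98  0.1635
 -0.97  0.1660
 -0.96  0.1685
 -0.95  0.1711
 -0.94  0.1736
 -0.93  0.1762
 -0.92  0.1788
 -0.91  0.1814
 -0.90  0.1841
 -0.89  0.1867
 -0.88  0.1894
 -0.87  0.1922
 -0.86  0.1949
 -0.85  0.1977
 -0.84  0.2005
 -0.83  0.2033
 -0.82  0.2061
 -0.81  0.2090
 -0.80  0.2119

6.08

σ√T = 0.38·√1.25 = 0.4249
ln(S/K) + (r − q + σ²/2)T = ln(150/250) + (0.055 − 0.005 + 0.38²/2)·1.25 = -0.5108 + 0.1527 = -0.3581
d₁ = -0.3581 / 0.4249 = -0.8428 ⇒ -0.84
d₂ = d₁ − σ√T = -0.8428 − 0.4249 = -1.2677 ⇒ -1.27
exp(−qT) = exp(−0.005·1.25) = 0.9938;  exp(−rT) = exp(−0.055·1.25) = 0.9336
N(d₁) = N(-0.84) = 0.2005;  N(d₂) = N(-1.27) = 0.1020
C = 150·0.9938·0.2005 − 250·0.9336·0.1020 = 29.8885 − 23.8068 = 6.0817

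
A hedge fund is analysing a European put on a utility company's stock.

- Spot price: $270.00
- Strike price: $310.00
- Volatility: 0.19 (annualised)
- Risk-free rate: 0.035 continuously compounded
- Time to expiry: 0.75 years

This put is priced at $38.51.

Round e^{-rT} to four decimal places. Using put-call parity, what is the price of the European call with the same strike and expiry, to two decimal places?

$6.54

e^(−rT) = e^(−0.035·0.75) = 0.9741
Put-call parity: C − P = S − K·e^(−rT) = 270 − 310·0.9741 = 270 − 301.9710 = -31.9710
C = P + (C − P) = 38.51 + (-31.9710) = 6.5390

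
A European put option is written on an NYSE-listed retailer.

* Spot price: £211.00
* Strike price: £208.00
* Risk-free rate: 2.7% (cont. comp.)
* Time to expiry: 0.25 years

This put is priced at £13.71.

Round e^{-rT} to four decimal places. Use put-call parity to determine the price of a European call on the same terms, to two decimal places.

e^(−rT) = e^(−0.027·0.25) = 0.9933
Put-call parity: C − P = S − K·e^(−rT) = 211 − 208·0.9933 = 211 − 206.6064 = 4.3936
C = P + (C − P) = 13.71 + (4.3936) = 18.1036

£18.10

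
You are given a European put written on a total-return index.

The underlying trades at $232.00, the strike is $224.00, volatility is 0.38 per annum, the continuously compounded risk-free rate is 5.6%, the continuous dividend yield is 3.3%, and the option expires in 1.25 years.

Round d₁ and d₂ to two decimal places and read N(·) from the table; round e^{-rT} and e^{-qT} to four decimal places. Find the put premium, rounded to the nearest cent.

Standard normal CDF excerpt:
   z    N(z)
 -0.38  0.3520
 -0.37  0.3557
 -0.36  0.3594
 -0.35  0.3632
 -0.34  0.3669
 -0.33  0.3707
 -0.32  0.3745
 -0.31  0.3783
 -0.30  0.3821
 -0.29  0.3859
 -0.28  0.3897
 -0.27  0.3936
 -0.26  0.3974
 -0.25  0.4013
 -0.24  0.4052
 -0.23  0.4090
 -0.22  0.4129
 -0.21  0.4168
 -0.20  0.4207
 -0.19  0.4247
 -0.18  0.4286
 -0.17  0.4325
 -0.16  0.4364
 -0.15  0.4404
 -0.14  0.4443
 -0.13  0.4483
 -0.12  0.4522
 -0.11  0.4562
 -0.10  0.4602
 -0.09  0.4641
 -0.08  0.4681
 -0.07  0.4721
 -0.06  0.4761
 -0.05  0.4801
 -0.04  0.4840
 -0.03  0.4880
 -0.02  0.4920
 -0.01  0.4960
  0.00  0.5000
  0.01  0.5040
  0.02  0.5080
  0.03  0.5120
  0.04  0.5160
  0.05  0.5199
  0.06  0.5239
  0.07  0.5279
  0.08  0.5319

$29.41

σ√T = 0.38·√1.25 = 0.4249
ln(S/K) + (r − q + σ²/2)T = ln(232/224) + (0.056 − 0.033 + 0.38²/2)·1.25 = 0.0351 + 0.1190 = 0.1541
d₁ = 0.1541 / 0.4249 = 0.3627 ⇒ 0.36
d₂ = d₁ − σ√T = 0.3627 − 0.4249 = -0.0622 ⇒ -0.06
e^(−qT) = e^(−0.033·1.25) = 0.9596;  e^(−rT) = e^(−0.056·1.25) = 0.9324
P = 224·0.9324·N(0.06) − 232·0.9596·N(-0.36) = 224·0.9324·0.5239 − 232·0.9596·0.3594 = 109.4205 − 80.0122 = 29.4083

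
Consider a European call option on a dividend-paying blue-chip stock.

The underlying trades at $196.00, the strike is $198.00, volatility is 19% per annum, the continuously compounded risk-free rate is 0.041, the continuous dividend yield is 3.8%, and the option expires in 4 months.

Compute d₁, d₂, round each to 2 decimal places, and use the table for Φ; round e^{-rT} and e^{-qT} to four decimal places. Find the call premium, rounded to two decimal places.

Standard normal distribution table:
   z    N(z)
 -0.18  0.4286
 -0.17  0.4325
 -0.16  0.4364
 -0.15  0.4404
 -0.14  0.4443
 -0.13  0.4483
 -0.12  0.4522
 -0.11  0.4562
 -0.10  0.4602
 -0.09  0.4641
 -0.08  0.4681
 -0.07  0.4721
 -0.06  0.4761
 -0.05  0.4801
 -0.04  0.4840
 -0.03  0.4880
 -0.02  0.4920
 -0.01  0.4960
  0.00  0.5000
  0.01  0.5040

T = 0.3333;  σ√T = 0.1097
d₁ = [ln(196/198) + (0.041 − 0.038 + ½·0.19²)·0.3333] / (σ√T) = (-0.0102 + 0.0070) / 0.1097 = -0.0286 → -0.03
d₂ = -0.0286 − 0.1097 = -0.1383 → -0.14
e^(−qT) = e^(−0.038·0.3333) = 0.9874;  e^(−rT) = e^(−0.041·0.3333) = 0.9864
N(d₁) = N(-0.03) = 0.4880;  N(d₂) = N(-0.14) = 0.4443
C = 196·0.9874·0.4880 − 198·0.9864·0.4443 = 94.4428 − 86.7750 = 7.6678

$7.67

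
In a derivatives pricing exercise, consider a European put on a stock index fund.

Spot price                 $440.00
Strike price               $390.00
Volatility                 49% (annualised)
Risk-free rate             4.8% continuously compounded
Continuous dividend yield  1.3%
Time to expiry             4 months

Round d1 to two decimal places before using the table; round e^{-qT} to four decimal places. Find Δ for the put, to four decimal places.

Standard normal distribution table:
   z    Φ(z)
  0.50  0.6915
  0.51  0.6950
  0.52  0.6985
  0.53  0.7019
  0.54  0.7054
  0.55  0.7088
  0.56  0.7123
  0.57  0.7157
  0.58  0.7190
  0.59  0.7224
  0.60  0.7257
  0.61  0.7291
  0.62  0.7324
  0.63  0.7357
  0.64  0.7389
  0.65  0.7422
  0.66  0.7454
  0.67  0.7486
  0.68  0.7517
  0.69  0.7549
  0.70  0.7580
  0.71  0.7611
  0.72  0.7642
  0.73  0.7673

-0.2697

σ√T = 0.49·√0.3333 = 0.2829
d₁ = [ln(440/390) + (0.048 − 0.013 + 0.49²/2)·0.3333] / 0.2829 = [0.1206 + 0.0517] / 0.2829 = 0.6091 ⇒ 0.61
N(d₁) = N(0.61) = 0.7291
Δ_put = e^(−qT)·(N(d₁) − 1) = 0.9957·(0.7291 − 1) = -0.2697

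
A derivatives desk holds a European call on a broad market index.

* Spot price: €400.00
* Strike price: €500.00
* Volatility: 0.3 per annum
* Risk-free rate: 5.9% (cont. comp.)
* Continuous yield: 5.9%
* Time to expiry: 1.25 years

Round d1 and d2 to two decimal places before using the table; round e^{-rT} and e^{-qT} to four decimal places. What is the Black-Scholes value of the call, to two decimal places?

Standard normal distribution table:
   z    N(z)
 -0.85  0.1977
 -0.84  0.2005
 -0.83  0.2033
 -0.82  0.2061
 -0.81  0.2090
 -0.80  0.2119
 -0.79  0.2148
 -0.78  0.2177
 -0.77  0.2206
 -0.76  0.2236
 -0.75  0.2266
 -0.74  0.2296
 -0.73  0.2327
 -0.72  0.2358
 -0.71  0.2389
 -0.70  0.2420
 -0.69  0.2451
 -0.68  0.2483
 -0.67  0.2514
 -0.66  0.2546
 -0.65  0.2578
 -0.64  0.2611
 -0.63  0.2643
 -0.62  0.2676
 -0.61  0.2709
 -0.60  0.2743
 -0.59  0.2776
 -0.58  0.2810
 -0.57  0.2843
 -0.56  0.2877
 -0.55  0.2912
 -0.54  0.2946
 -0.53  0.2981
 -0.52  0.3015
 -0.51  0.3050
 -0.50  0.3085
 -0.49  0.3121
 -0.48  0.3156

€20.20

σ√T = 0.3 × 1.1180 = 0.3354
d₁ = [ln(400/500) + (0.059 − 0.059 + ½·0.3²)·1.25] / (σ√T) = (-0.2231 + 0.0562) / 0.3354 = -0.4976 ≈ -0.50
d₂ = -0.4976 − 0.3354 = -0.8330 ≈ -0.83
e^(−qT) = e^(−0.059·1.25) = 0.9289;  e^(−rT) = e^(−0.059·1.25) = 0.9289
C = 400·0.9289·N(-0.50) − 500·0.9289·N(-0.83) = 400·0.9289·0.3085 − 500·0.9289·0.2033 = 114.6263 − 94.4227 = 20.2036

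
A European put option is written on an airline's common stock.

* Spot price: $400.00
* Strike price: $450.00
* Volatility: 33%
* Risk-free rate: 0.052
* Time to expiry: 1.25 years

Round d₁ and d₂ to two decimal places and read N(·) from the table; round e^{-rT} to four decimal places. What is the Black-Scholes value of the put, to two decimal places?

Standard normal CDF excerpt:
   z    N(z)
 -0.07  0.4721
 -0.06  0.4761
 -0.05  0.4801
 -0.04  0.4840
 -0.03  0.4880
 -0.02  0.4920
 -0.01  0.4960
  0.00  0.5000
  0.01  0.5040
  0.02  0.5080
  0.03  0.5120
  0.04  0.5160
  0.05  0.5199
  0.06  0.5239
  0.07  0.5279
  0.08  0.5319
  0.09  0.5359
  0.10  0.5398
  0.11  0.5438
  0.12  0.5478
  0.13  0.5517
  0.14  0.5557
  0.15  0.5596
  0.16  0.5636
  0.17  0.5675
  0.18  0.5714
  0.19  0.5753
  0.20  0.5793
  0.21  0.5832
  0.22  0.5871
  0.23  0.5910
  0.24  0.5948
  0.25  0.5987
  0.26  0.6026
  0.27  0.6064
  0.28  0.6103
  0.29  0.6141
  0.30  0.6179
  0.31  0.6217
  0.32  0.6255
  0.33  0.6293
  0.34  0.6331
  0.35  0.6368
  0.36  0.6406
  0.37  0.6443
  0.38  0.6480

$71.77

σ√T = 0.33 × 1.1180 = 0.3690
d₁ = [ln(400/450) + (0.052 + ½·0.33²)·1.25] / (σ√T) = (-0.1178 + 0.1331) / 0.3690 = 0.0414 ≈ 0.04
d₂ = 0.0414 − 0.3690 = -0.3275 ≈ -0.33
exp(−rT) = exp(−0.052·1.25) = 0.9371
N(−d₂) = N(0.33) = 0.6293;  N(−d₁) = N(-0.04) = 0.4840
P = 450·0.9371·0.6293 − 400·0.4840 = 265.3727 − 193.6000 = 71.7727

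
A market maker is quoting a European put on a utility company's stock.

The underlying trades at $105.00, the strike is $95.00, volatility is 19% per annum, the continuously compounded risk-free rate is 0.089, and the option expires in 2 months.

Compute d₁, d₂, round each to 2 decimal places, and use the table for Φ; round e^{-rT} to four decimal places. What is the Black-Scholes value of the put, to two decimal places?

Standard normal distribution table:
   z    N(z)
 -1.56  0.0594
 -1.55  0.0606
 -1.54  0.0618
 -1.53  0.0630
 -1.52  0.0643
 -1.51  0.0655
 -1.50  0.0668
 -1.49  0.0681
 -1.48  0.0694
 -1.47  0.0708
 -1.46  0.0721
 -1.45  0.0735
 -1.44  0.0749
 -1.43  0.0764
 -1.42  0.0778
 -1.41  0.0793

$0.26

σ√T = 0.19 × 0.4082 = 0.0776
d₁ = [ln(105/95) + (0.089 + ½·0.19²)·0.1667] / (σ√T) = (0.1001 + 0.0178) / 0.0776 = 1.5203 ≈ 1.52
d₂ = 1.5203 − 0.0776 = 1.4427 ≈ 1.44
exp(−rT) = exp(−0.089·0.1667) = 0.9853
N(−d₂) = N(-1.44) = 0.0749;  N(−d₁) = N(-1.52) = 0.0643
P = 95·0.9853·0.0749 − 105·0.0643 = 7.0109 − 6.7515 = 0.2594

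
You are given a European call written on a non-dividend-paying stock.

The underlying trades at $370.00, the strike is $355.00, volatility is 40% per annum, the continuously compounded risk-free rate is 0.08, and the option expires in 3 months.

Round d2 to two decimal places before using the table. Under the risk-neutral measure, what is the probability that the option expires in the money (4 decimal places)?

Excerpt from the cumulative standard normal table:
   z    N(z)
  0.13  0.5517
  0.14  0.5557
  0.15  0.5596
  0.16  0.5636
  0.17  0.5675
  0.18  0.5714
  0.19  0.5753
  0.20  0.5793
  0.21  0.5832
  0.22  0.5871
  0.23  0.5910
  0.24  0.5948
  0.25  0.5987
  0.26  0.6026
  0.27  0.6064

T = 0.25;  σ√T = 0.2000
d₁ = [ln(370/355) + (0.08 + ½·0.4²)·0.25] / (σ√T) = (0.0414 + 0.0400) / 0.2000 = 0.4069 which rounds to 0.41
d₂ = 0.4069 − 0.2000 = 0.2069 which rounds to 0.21
Pr(exercise) under Q = N(d₂) = 0.5832

0.5832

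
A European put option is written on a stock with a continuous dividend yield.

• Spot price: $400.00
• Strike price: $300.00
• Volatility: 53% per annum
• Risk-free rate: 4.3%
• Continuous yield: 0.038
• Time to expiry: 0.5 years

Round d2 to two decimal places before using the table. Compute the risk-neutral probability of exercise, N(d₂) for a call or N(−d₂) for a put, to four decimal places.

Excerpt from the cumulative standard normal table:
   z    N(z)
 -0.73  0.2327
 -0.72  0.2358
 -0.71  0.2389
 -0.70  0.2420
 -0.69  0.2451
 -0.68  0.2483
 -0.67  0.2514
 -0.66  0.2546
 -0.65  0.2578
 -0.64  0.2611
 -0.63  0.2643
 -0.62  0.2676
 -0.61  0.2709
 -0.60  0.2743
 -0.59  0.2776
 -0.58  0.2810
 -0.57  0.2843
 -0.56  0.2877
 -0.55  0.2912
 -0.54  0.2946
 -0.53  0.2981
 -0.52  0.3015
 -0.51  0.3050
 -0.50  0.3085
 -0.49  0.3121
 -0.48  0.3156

0.2776

σ√T = 0.53 × 0.7071 = 0.3748
d₁ = [ln(400/300) + (0.043 − 0.038 + 0.53²/2)·0.5] / 0.3748 = [0.2877 + 0.0727] / 0.3748 = 0.9617 ⇒ 0.96
d₂ = d₁ − σ√T = 0.9617 − 0.3748 = 0.5869 ⇒ 0.59
Pr(exercise) under Q = N(−d₂) = N(-0.59) = 0.2776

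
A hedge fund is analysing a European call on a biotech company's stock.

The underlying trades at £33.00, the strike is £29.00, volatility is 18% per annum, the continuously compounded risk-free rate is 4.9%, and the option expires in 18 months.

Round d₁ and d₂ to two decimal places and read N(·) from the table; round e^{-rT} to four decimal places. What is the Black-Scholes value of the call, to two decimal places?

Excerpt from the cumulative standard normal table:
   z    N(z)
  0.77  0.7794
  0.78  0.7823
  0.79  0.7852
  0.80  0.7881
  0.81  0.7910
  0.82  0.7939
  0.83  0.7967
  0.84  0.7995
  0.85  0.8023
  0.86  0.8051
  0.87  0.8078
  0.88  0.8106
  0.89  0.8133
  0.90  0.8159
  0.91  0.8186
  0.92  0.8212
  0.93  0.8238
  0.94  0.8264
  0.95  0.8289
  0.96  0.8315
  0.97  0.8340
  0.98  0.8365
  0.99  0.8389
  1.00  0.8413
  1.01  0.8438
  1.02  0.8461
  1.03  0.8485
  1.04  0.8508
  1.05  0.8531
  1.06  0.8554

σ√T = 0.18 × 1.2247 = 0.2205
d₁ = [ln(33/29) + (0.049 + ½·0.18²)·1.5] / (σ√T) = (0.1292 + 0.0978) / 0.2205 = 1.0297 ≈ 1.03
d₂ = 1.0297 − 0.2205 = 0.8093 ≈ 0.81
exp(−rT) = exp(−0.049·1.5) = 0.9291
N(d₁) = N(1.03) = 0.8485;  N(d₂) = N(0.81) = 0.7910
C = 33·0.8485 − 29·0.9291·0.7910 = 28.0005 − 21.3126 = 6.6879

£6.69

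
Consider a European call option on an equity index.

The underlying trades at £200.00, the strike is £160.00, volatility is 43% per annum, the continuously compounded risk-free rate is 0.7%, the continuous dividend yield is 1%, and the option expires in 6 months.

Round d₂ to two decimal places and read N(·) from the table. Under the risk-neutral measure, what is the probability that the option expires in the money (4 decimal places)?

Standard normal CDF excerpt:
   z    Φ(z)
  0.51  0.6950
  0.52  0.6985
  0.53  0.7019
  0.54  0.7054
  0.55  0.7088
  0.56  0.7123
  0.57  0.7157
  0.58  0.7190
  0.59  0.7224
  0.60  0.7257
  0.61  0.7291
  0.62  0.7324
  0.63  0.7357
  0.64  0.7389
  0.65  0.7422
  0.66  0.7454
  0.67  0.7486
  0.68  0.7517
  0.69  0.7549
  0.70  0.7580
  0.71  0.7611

σ√T = 0.43 × 0.7071 = 0.3041
d₁ = [ln(200/160) + (0.007 − 0.01 + 0.43²/2)·0.5] / 0.3041 = [0.2231 + 0.0447] / 0.3041 = 0.8810 which rounds to 0.88
d₂ = d₁ − σ√T = 0.8810 − 0.3041 = 0.5769 which rounds to 0.58
Risk-neutral Pr[S_T > K] = N(d₂) = N(0.58) = 0.7190

0.7190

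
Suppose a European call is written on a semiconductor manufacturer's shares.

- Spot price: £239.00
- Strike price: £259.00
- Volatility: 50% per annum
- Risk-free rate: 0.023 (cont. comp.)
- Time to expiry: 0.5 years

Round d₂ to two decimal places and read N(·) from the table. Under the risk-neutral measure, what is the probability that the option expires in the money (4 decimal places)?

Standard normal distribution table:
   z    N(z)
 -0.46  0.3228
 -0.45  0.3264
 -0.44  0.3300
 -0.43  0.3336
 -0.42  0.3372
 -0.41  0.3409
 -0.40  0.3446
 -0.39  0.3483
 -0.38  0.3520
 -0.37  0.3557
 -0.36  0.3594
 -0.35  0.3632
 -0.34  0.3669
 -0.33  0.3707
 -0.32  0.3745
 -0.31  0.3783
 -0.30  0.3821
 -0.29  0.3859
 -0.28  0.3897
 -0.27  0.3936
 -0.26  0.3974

0.3557

T = 0.5;  σ√T = 0.3536
d₁ = [ln(239/259) + (0.023 + 0.5²/2)·0.5] / 0.3536 = [-0.0804 + 0.0740] / 0.3536 = -0.0180 → -0.02
d₂ = d₁ − σ√T = -0.0180 − 0.3536 = -0.3716 → -0.37
Risk-neutral Pr[S_T > K] = N(d₂) = N(-0.37) = 0.3557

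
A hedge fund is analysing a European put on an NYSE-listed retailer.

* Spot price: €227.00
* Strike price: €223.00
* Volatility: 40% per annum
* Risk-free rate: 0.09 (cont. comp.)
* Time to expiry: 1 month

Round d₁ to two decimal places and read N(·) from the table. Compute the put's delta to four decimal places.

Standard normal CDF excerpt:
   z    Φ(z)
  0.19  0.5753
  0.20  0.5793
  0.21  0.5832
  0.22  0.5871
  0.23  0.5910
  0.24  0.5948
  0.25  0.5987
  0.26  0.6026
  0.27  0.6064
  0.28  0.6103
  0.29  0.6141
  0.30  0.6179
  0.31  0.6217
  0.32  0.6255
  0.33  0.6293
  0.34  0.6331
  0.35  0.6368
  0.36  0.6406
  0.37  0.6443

T = 0.08333;  σ√T = 0.1155
d₁ = [ln(227/223) + (0.09 + 0.4²/2)·0.08333] / 0.1155 = [0.0178 + 0.0142] / 0.1155 = 0.2767 → 0.28
N(d₁) = N(0.28) = 0.6103
Δ_put = N(d₁) − 1 = 0.6103 − 1 = -0.3897

-0.3897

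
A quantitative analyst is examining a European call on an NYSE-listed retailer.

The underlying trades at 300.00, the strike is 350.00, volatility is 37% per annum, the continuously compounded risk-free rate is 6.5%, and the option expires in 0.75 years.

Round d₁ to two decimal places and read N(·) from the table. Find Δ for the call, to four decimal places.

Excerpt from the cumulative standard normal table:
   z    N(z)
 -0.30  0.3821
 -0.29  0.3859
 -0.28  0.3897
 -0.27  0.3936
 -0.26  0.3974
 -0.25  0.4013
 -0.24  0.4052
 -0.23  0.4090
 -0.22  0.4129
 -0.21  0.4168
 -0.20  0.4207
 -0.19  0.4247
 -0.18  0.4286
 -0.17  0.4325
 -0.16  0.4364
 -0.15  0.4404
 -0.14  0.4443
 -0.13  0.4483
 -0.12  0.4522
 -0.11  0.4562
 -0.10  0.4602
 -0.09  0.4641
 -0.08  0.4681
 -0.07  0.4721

T = 0.75;  σ√T = 0.3204
d₁ = [ln(300/350) + (0.065 + 0.37²/2)·0.75] / 0.3204 = [-0.1542 + 0.1001] / 0.3204 = -0.1687 ⇒ -0.17
N(d₁) = N(-0.17) = 0.4325
Δ_call = N(d₁) = 0.4325

0.4325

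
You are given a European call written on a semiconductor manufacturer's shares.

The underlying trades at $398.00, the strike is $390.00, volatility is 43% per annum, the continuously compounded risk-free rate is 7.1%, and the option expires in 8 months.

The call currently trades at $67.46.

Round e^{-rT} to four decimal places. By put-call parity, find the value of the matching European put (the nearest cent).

$41.44

exp(−rT) = exp(−0.071·0.6667) = 0.9538
Put-call parity: C − P = S − K·e^(−rT) = 398 − 390·0.9538 = 398 − 371.9820 = 26.0180
P = C − (C − P) = 67.46 − (26.0180) = 41.4420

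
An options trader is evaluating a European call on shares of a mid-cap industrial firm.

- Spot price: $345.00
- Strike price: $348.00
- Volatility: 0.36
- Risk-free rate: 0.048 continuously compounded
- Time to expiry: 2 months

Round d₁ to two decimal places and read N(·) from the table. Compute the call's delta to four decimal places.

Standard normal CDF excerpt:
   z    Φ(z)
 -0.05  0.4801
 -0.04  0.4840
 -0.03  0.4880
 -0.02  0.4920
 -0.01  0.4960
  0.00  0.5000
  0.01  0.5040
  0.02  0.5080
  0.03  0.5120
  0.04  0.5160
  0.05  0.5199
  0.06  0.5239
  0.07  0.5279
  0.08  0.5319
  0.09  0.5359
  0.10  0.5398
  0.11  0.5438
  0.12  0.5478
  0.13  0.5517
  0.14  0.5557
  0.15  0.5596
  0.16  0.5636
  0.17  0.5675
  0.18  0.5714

T = 0.1667;  σ√T = 0.1470
d₁ = [ln(345/348) + (0.048 + 0.36²/2)·0.1667] / 0.1470 = [-0.0087 + 0.0188] / 0.1470 = 0.0690 ⇒ 0.07
N(d₁) = N(0.07) = 0.5279
Δ_call = N(d₁) = 0.5279

0.5279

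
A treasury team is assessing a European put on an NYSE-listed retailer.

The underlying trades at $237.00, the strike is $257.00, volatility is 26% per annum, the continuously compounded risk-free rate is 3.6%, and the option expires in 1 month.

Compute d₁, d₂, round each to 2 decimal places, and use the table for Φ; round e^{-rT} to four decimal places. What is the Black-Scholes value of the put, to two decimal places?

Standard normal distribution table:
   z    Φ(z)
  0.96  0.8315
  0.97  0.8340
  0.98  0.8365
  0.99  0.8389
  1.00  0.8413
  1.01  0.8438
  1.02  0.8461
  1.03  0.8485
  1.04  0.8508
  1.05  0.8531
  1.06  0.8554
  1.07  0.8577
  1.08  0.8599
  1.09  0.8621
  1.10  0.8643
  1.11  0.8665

σ√T = 0.26·√0.08333 = 0.0751
d₁ = [ln(237/257) + (0.036 + 0.26²/2)·0.08333] / 0.0751 = [-0.0810 + 0.0058] / 0.0751 = -1.0019 which rounds to -1.00
d₂ = d₁ − σ√T = -1.0019 − 0.0751 = -1.0770 which rounds to -1.08
exp(−rT) = exp(−0.036·0.08333) = 0.9970
N(−d₂) = N(1.08) = 0.8599;  N(−d₁) = N(1.00) = 0.8413
P = 257·0.9970·0.8599 − 237·0.8413 = 220.3313 − 199.3881 = 20.9432

$20.94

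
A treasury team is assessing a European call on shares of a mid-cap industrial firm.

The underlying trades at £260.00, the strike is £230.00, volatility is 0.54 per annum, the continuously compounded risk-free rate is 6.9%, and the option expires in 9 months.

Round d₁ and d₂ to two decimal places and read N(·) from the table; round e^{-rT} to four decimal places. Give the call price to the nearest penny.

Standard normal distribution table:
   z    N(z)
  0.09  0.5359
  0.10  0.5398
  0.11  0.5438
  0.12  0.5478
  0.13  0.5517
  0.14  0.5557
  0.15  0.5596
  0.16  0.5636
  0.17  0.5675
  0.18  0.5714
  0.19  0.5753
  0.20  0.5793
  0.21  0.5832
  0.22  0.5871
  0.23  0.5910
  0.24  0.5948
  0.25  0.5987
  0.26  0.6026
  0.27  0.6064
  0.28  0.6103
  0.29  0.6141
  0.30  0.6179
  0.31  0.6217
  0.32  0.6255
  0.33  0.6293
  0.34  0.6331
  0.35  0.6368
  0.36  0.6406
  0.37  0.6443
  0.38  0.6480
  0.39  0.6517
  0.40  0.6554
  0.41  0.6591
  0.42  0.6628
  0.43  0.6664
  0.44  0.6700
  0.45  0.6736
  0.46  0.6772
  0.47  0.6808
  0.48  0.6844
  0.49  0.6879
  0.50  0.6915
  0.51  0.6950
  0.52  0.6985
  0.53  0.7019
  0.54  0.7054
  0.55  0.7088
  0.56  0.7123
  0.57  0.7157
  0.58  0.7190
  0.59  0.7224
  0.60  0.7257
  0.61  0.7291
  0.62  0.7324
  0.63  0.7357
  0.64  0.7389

σ√T = 0.54·√0.75 = 0.4677
ln(S/K) + (r + σ²/2)T = ln(260/230) + (0.069 + 0.54²/2)·0.75 = 0.1226 + 0.1611 = 0.2837
d₁ = 0.2837 / 0.4677 = 0.6067 ≈ 0.61
d₂ = d₁ − σ√T = 0.6067 − 0.4677 = 0.1390 ≈ 0.14
exp(−rT) = exp(−0.069·0.75) = 0.9496
N(d₁) = N(0.61) = 0.7291;  N(d₂) = N(0.14) = 0.5557
C = 260·0.7291 − 230·0.9496·0.5557 = 189.5660 − 121.3693 = 68.1967

£68.20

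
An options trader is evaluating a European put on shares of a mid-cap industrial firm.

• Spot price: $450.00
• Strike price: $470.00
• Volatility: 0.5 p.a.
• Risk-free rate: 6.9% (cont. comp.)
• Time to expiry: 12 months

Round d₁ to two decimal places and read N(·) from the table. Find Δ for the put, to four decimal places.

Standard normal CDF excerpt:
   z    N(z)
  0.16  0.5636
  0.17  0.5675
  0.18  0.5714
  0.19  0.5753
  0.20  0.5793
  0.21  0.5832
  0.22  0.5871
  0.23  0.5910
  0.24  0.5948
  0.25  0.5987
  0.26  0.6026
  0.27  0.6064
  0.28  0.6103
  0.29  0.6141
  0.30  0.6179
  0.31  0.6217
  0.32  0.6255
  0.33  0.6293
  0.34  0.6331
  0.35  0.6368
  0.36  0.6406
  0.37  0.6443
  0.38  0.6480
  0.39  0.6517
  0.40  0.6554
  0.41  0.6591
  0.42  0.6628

-0.3821

σ√T = 0.5·√1 = 0.5000
d₁ = [ln(450/470) + (0.069 + 0.5²/2)·1] / 0.5000 = [-0.0435 + 0.1940] / 0.5000 = 0.3010 ≈ 0.30
N(d₁) = N(0.30) = 0.6179
Δ_put = N(d₁) − 1 = 0.6179 − 1 = -0.3821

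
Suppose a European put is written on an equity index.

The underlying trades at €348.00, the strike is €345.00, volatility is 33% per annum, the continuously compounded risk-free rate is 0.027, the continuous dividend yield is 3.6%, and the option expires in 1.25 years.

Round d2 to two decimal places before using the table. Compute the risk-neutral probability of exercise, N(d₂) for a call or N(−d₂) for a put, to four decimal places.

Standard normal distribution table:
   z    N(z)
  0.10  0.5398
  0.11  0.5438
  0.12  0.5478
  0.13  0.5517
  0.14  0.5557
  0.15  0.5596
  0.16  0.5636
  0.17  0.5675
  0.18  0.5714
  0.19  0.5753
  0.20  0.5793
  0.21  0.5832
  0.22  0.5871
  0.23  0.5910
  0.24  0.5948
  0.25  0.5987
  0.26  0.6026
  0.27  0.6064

σ√T = 0.33·√1.25 = 0.3690
ln(S/K) + (r − q + σ²/2)T = ln(348/345) + (0.027 − 0.036 + 0.33²/2)·1.25 = 0.0087 + 0.0568 = 0.0655
d₁ = 0.0655 / 0.3690 = 0.1775 ≈ 0.18
d₂ = d₁ − σ√T = 0.1775 − 0.3690 = -0.1915 ≈ -0.19
Risk-neutral Pr[S_T < K] = N(−d₂) = N(0.19) = 0.5753

0.5753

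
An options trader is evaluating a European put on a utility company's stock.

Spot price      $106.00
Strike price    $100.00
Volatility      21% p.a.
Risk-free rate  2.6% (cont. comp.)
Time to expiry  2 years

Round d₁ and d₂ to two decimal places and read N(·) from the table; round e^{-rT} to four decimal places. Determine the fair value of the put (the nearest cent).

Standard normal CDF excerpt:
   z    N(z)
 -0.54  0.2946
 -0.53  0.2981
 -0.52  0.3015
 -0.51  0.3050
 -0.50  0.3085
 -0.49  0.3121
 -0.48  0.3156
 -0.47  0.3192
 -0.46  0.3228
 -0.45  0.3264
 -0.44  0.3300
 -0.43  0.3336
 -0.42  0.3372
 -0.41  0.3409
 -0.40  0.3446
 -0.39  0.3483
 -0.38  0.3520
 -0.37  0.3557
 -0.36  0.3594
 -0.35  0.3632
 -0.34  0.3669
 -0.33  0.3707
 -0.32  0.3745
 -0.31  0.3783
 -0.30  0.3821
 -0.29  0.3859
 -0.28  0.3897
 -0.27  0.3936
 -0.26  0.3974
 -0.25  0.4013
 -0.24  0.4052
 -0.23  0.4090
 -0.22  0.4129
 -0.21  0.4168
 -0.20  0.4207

$7.24

σ√T = 0.21 × 1.4142 = 0.2970
d₁ = [ln(106/100) + (0.026 + ½·0.21²)·2] / (σ√T) = (0.0583 + 0.0961) / 0.2970 = 0.5198 → 0.52
d₂ = 0.5198 − 0.2970 = 0.2228 → 0.22
exp(−rT) = exp(−0.026·2) = 0.9493
N(−d₂) = N(-0.22) = 0.4129;  N(−d₁) = N(-0.52) = 0.3015
P = 100·0.9493·0.4129 − 106·0.3015 = 39.1966 − 31.9590 = 7.2376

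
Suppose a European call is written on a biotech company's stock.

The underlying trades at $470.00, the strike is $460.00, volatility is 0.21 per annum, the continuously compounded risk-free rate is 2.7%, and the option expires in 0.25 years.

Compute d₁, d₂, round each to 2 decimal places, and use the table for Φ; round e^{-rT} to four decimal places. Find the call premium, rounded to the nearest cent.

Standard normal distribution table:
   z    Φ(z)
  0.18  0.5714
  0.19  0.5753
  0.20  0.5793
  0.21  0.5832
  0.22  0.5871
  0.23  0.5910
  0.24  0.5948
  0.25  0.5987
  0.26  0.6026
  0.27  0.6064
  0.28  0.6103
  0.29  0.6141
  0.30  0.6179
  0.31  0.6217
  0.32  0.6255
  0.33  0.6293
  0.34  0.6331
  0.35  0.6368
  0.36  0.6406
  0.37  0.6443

$25.73

T = 0.25;  σ√T = 0.1050
ln(S/K) + (r + σ²/2)T = ln(470/460) + (0.027 + 0.21²/2)·0.25 = 0.0215 + 0.0123 = 0.0338
d₁ = 0.0338 / 0.1050 = 0.3216 → 0.32
d₂ = d₁ − σ√T = 0.3216 − 0.1050 = 0.2166 → 0.22
e^(−rT) = e^(−0.027·0.25) = 0.9933
C = 470·N(0.32) − 460·0.9933·N(0.22) = 470·0.6255 − 460·0.9933·0.5871 = 293.9850 − 268.2566 = 25.7284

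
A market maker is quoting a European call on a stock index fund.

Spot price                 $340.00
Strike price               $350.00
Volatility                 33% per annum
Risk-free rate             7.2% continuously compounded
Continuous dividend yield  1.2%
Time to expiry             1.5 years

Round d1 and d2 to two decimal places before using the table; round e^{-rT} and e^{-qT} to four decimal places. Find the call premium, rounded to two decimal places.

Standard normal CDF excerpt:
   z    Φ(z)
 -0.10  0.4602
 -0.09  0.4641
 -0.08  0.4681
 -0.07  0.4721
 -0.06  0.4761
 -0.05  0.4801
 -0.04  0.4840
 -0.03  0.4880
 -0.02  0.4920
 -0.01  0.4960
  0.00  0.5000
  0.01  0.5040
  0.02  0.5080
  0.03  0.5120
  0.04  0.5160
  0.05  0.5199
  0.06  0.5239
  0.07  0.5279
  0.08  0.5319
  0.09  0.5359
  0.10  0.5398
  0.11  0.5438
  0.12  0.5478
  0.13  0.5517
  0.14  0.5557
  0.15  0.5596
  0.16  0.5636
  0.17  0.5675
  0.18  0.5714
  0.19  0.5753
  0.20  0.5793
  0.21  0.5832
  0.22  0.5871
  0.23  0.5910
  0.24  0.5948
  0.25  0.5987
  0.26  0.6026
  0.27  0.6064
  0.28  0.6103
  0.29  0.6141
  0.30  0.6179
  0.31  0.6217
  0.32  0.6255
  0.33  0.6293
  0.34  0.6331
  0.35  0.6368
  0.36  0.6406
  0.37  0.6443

T = 1.5;  σ√T = 0.4042
d₁ = [ln(340/350) + (0.072 − 0.012 + 0.33²/2)·1.5] / 0.4042 = [-0.0290 + 0.1717] / 0.4042 = 0.3530 ≈ 0.35
d₂ = d₁ − σ√T = 0.3530 − 0.4042 = -0.0511 ≈ -0.05
exp(−qT) = exp(−0.012·1.5) = 0.9822;  exp(−rT) = exp(−0.072·1.5) = 0.8976
C = 340·0.9822·N(0.35) − 350·0.8976·N(-0.05) = 340·0.9822·0.6368 − 350·0.8976·0.4801 = 212.6581 − 150.8282 = 61.8299

$61.83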